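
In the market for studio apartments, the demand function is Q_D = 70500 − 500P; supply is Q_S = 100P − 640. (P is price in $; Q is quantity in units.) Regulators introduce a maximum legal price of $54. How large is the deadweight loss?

$250131.27

In inverse form: demand P = 141 − 0.002Q, supply P = 6.4 + 0.01Q.
Competitive equilibrium: 141 − 0.002Q = 6.4 + 0.01Q → Q* = 11216.6667, P* = 118.5667.
At the ceiling P = 54, quantity supplied = (54 − 6.4)/0.01 = 4760.
Willingness to pay at Q' = 4760: 141 − 0.002·4760 = 131.48.
ΔQ = 11216.6667 − 4760 = 6456.6667; wedge = 131.48 − 54 = 77.48.
Deadweight loss = ½ × 6456.6667 × 77.48 = $250131.27.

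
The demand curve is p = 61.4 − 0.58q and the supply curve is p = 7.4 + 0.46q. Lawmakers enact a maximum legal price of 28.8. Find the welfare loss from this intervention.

Competitive equilibrium: 61.4 − 0.58q = 7.4 + 0.46q → q* = 51.9231, p* = 31.2846.
At the ceiling p = 28.8, quantity supplied = (28.8 − 7.4)/0.46 = 46.5217.
Willingness to pay at q' = 46.5217: 61.4 − 0.58·46.5217 = 34.4174.
Δq = 51.9231 − 46.5217 = 5.4014; wedge = 34.4174 − 28.8 = 5.6174.
The triangle = ½ × 5.4014 × 5.6174 = 15.17.

15.17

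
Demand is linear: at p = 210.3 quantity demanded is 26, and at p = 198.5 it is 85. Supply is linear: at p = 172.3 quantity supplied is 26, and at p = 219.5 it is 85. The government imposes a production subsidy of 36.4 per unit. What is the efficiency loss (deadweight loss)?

Demand slope = (198.5 − 210.3)/(85 − 26) = −0.2, so p = 215.5 − 0.2q.
Supply slope = (219.5 − 172.3)/(85 − 26) = 0.8, so p = 151.5 + 0.8q.
Competitive equilibrium: 215.5 − 0.2q = 151.5 + 0.8q → q* = 64, p* = 202.7.
The subsidy lowers effective supply by 36.4: p = 115.1 + 0.8q.
New quantity: 215.5 − 0.2q = 115.1 + 0.8q → q' = 100.4.
Overproduction Δq = 100.4 − 64 = 36.4; wedge = subsidy = 36.4.
The triangle = ½ × 36.4 × 36.4 = 662.48.

662.48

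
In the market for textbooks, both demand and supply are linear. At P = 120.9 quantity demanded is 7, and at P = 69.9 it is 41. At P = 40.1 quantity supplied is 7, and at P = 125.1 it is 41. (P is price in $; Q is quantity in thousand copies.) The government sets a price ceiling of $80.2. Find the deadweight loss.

Demand slope = (69.9 − 120.9)/(41 − 7) = −1.5, so P = 131.4 − 1.5Q.
Supply slope = (125.1 − 40.1)/(41 − 7) = 2.5, so P = 22.6 + 2.5Q.
Competitive equilibrium: 131.4 − 1.5Q = 22.6 + 2.5Q → Q* = 27.2, P* = 90.6.
At the ceiling P = 80.2, quantity supplied = (80.2 − 22.6)/2.5 = 23.04.
Willingness to pay at Q' = 23.04: 131.4 − 1.5·23.04 = 96.84.
ΔQ = 27.2 − 23.04 = 4.16; wedge = 96.84 − 80.2 = 16.64.
The triangle = ½ × 4.16 × 16.64 = $34.61 thousand.

$34.61 thousand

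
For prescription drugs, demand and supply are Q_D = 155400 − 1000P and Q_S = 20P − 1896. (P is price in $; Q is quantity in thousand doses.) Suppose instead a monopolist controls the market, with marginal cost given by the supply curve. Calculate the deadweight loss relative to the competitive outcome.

In inverse form: demand P = 155.4 − 0.001Q, supply P = 94.8 + 0.05Q.
Competitive equilibrium: 155.4 − 0.001Q = 94.8 + 0.05Q → Q* = 1188.23529, P* = 154.21176.
Marginal revenue: MR = 155.4 − 0.002Q. Set MR = MC: 155.4 − 0.002Q = 94.8 + 0.05Q → Q_m = 1165.38462.
Price P_m = 155.4 − 0.001·1165.38462 = 154.23462; MC(Q_m) = 94.8 + 0.05·1165.38462 = 153.06923.
Competitive Q* = 1188.23529, so ΔQ = 22.85067; wedge = 154.23462 − 153.06923 = 1.16539.
DWL = ½ × 22.85067 × 1.16539 = $13.31 thousand.

$13.31 thousand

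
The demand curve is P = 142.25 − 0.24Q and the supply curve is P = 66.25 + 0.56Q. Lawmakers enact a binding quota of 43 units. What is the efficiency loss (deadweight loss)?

1081.60

Competitive equilibrium: 142.25 − 0.24Q = 66.25 + 0.56Q → Q* = 95, P* = 119.45.
At Q = 43: demand price = 142.25 − 0.24·43 = 131.93; supply price = 66.25 + 0.56·43 = 90.33.
ΔQ = 95 − 43 = 52; wedge = 131.93 − 90.33 = 41.6.
Deadweight loss = ½ × 52 × 41.6 = 1081.60.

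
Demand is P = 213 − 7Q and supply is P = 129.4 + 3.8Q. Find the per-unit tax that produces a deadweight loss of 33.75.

Competitive equilibrium: 213 − 7Q = 129.4 + 3.8Q → Q* = 7.7407, P* = 158.8148.
A tax t gives ΔQ = t/10.8 and wedge t, so DWL = t²/21.6.
t²/21.6 = 33.75 → t² = 729 → t = 27.

27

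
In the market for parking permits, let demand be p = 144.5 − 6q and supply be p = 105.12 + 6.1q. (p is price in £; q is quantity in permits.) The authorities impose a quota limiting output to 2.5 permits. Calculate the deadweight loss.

£3.44

Competitive equilibrium: 144.5 − 6q = 105.12 + 6.1q → q* = 3.2545, p* = 124.9727.
At q = 2.5: demand price = 144.5 − 6·2.5 = 129.5; supply price = 105.12 + 6.1·2.5 = 120.37.
Δq = 3.2545 − 2.5 = 0.7545; wedge = 129.5 − 120.37 = 9.13.
Welfare loss = ½ × 0.7545 × 9.13 = £3.44.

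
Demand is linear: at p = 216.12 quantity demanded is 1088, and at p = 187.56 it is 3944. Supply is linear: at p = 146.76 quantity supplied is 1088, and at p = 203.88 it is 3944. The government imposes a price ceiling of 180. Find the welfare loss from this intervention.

6337.50

Demand slope = (187.56 − 216.12)/(3944 − 1088) = −0.01, so p = 227 − 0.01q.
Supply slope = (203.88 − 146.76)/(3944 − 1088) = 0.02, so p = 125 + 0.02q.
Competitive equilibrium: 227 − 0.01q = 125 + 0.02q → q* = 3400, p* = 193.
At the ceiling p = 180, quantity supplied = (180 − 125)/0.02 = 2750.
Willingness to pay at q' = 2750: 227 − 0.01·2750 = 199.5.
Δq = 3400 − 2750 = 650; wedge = 199.5 − 180 = 19.5.
The triangle = ½ × 650 × 19.5 = 6337.50.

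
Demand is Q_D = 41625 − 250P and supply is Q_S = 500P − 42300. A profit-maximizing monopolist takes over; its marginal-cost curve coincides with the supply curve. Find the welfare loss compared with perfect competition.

89434.80

In inverse form: demand P = 166.5 − 0.004Q, supply P = 84.6 + 0.002Q.
Competitive equilibrium: 166.5 − 0.004Q = 84.6 + 0.002Q → Q* = 13650, P* = 111.9.
Marginal revenue: MR = 166.5 − 0.008Q. Set MR = MC: 166.5 − 0.008Q = 84.6 + 0.002Q → Q_m = 8190.
Price P_m = 166.5 − 0.004·8190 = 133.74; MC(Q_m) = 84.6 + 0.002·8190 = 100.98.
Competitive Q* = 13650, so ΔQ = 5460; wedge = 133.74 − 100.98 = 32.76.
Welfare loss = ½ × 5460 × 32.76 = 89434.80.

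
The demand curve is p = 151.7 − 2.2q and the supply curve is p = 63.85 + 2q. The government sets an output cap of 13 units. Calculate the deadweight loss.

Competitive equilibrium: 151.7 − 2.2q = 63.85 + 2q → q* = 20.91667, p* = 105.68333.
At q = 13: demand price = 151.7 − 2.2·13 = 123.1; supply price = 63.85 + 2·13 = 89.85.
Δq = 20.91667 − 13 = 7.91667; wedge = 123.1 − 89.85 = 33.25.
Deadweight loss = ½ × 7.91667 × 33.25 = 131.61.

131.61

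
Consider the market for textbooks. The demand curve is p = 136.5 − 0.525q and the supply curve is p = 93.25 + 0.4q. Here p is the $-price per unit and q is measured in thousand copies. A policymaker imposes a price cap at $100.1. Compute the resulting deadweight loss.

$406.09 thousand

Competitive equilibrium: 136.5 − 0.525q = 93.25 + 0.4q → q* = 46.7568, p* = 111.9527.
At the ceiling p = 100.1, quantity supplied = (100.1 − 93.25)/0.4 = 17.125.
Willingness to pay at q' = 17.125: 136.5 − 0.525·17.125 = 127.5094.
Δq = 46.7568 − 17.125 = 29.6318; wedge = 127.5094 − 100.1 = 27.4094.
DWL = ½ × 29.6318 × 27.4094 = $406.09 thousand.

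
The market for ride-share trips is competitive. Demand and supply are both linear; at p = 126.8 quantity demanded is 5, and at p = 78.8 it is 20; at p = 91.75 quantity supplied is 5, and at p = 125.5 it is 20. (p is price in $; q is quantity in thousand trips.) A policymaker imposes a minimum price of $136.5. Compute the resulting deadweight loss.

$243.99 thousand

Demand slope = (78.8 − 126.8)/(20 − 5) = −3.2, so p = 142.8 − 3.2q.
Supply slope = (125.5 − 91.75)/(20 − 5) = 2.25, so p = 80.5 + 2.25q.
Competitive equilibrium: 142.8 − 3.2q = 80.5 + 2.25q → q* = 11.4312, p* = 106.2202.
At the floor p = 136.5, quantity demanded = (142.8 − 136.5)/3.2 = 1.9688.
Sellers' marginal cost at q' = 1.9688: 80.5 + 2.25·1.9688 = 84.9298.
Δq = 11.4312 − 1.9688 = 9.4624; wedge = 136.5 − 84.9298 = 51.5702.
Deadweight loss = ½ × 9.4624 × 51.5702 = $243.99 thousand.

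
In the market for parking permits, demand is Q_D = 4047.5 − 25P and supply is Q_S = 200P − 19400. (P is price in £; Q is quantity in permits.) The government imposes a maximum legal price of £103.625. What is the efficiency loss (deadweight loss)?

£309.17

In inverse form: demand P = 161.9 − 0.04Q, supply P = 97 + 0.005Q.
Competitive equilibrium: 161.9 − 0.04Q = 97 + 0.005Q → Q* = 1442.2222, P* = 104.2111.
At the ceiling P = 103.625, quantity supplied = (103.625 − 97)/0.005 = 1325.
Willingness to pay at Q' = 1325: 161.9 − 0.04·1325 = 108.9.
ΔQ = 1442.2222 − 1325 = 117.2222; wedge = 108.9 − 103.625 = 5.275.
DWL = ½ × 117.2222 × 5.275 = £309.17.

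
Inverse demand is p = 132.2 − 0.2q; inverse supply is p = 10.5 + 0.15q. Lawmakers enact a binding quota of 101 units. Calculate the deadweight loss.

Competitive equilibrium: 132.2 − 0.2q = 10.5 + 0.15q → q* = 347.7143, p* = 62.6571.
At q = 101: demand price = 132.2 − 0.2·101 = 112; supply price = 10.5 + 0.15·101 = 25.65.
Δq = 347.7143 − 101 = 246.7143; wedge = 112 − 25.65 = 86.35.
Deadweight loss = ½ × 246.7143 × 86.35 = 10651.89.

10651.89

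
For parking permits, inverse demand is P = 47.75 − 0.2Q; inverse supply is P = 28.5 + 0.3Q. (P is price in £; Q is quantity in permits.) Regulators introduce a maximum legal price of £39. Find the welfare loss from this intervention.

Competitive equilibrium: 47.75 − 0.2Q = 28.5 + 0.3Q → Q* = 38.5, P* = 40.05.
At the ceiling P = 39, quantity supplied = (39 − 28.5)/0.3 = 35.
Willingness to pay at Q' = 35: 47.75 − 0.2·35 = 40.75.
ΔQ = 38.5 − 35 = 3.5; wedge = 40.75 − 39 = 1.75.
DWL = ½ × 3.5 × 1.75 = £3.06.

£3.06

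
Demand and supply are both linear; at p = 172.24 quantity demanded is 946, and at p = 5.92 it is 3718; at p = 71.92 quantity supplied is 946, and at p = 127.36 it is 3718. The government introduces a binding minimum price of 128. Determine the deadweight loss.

10677.78

Demand slope = (5.92 − 172.24)/(3718 − 946) = −0.06, so p = 229 − 0.06q.
Supply slope = (127.36 − 71.92)/(3718 − 946) = 0.02, so p = 53 + 0.02q.
Competitive equilibrium: 229 − 0.06q = 53 + 0.02q → q* = 2200, p* = 97.
At the floor p = 128, quantity demanded = (229 − 128)/0.06 = 1683.33333.
Sellers' marginal cost at q' = 1683.33333: 53 + 0.02·1683.33333 = 86.66667.
Δq = 2200 − 1683.33333 = 516.66667; wedge = 128 − 86.66667 = 41.33333.
Welfare loss = ½ × 516.66667 × 41.33333 = 10677.78.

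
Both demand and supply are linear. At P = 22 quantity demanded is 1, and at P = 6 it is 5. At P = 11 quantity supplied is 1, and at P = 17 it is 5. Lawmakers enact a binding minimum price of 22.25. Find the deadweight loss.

Demand slope = (6 − 22)/(5 − 1) = −4, so P = 26 − 4Q.
Supply slope = (17 − 11)/(5 − 1) = 1.5, so P = 9.5 + 1.5Q.
Competitive equilibrium: 26 − 4Q = 9.5 + 1.5Q → Q* = 3, P* = 14.
At the floor P = 22.25, quantity demanded = (26 − 22.25)/4 = 0.9375.
Sellers' marginal cost at Q' = 0.9375: 9.5 + 1.5·0.9375 = 10.9063.
ΔQ = 3 − 0.9375 = 2.0625; wedge = 22.25 − 10.9063 = 11.3437.
The triangle = ½ × 2.0625 × 11.3437 = 11.70.

11.70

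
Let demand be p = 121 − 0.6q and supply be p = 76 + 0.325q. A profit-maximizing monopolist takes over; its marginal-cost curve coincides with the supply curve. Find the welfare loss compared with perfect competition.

Competitive equilibrium: 121 − 0.6q = 76 + 0.325q → q* = 48.6486, p* = 91.8108.
Marginal revenue: MR = 121 − 1.2q. Set MR = MC: 121 − 1.2q = 76 + 0.325q → q_m = 29.5082.
Price p_m = 121 − 0.6·29.5082 = 103.2951; MC(q_m) = 76 + 0.325·29.5082 = 85.5902.
Competitive q* = 48.6486, so Δq = 19.1404; wedge = 103.2951 − 85.5902 = 17.7049.
Deadweight loss = ½ × 19.1404 × 17.7049 = 169.44.

169.44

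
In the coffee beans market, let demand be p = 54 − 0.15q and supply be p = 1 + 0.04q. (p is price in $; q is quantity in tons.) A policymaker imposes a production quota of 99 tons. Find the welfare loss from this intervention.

Competitive equilibrium: 54 − 0.15q = 1 + 0.04q → q* = 278.9474, p* = 12.1579.
At q = 99: demand price = 54 − 0.15·99 = 39.15; supply price = 1 + 0.04·99 = 4.96.
Δq = 278.9474 − 99 = 179.9474; wedge = 39.15 − 4.96 = 34.19.
DWL = ½ × 179.9474 × 34.19 = $3076.20.

$3076.20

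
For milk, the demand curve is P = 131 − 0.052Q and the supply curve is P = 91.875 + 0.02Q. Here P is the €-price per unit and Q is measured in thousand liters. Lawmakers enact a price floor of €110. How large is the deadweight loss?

Competitive equilibrium: 131 − 0.052Q = 91.875 + 0.02Q → Q* = 543.4028, P* = 102.7431.
At the floor P = 110, quantity demanded = (131 − 110)/0.052 = 403.8462.
Sellers' marginal cost at Q' = 403.8462: 91.875 + 0.02·403.8462 = 99.9519.
ΔQ = 543.4028 − 403.8462 = 139.5566; wedge = 110 − 99.9519 = 10.0481.
DWL = ½ × 139.5566 × 10.0481 = €701.14 thousand.

€701.14 thousand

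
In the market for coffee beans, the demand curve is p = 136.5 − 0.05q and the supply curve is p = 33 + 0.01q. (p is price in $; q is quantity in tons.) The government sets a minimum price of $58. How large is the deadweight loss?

Competitive equilibrium: 136.5 − 0.05q = 33 + 0.01q → q* = 1725, p* = 50.25.
At the floor p = 58, quantity demanded = (136.5 − 58)/0.05 = 1570.
Sellers' marginal cost at q' = 1570: 33 + 0.01·1570 = 48.7.
Δq = 1725 − 1570 = 155; wedge = 58 − 48.7 = 9.3.
Welfare loss = ½ × 155 × 9.3 = $720.75.

$720.75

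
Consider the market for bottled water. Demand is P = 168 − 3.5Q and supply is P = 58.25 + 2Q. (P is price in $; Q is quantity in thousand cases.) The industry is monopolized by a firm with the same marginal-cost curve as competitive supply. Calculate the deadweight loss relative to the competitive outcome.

$165.60 thousand

Competitive equilibrium: 168 − 3.5Q = 58.25 + 2Q → Q* = 19.9545, P* = 98.1591.
Marginal revenue: MR = 168 − 7Q. Set MR = MC: 168 − 7Q = 58.25 + 2Q → Q_m = 12.1944.
Price P_m = 168 − 3.5·12.1944 = 125.3196; MC(Q_m) = 58.25 + 2·12.1944 = 82.6388.
Competitive Q* = 19.9545, so ΔQ = 7.7601; wedge = 125.3196 − 82.6388 = 42.6808.
DWL = ½ × 7.7601 × 42.6808 = $165.60 thousand.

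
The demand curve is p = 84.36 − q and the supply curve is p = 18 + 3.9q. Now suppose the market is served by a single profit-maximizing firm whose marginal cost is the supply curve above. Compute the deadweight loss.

Competitive equilibrium: 84.36 − q = 18 + 3.9q → q* = 13.5429, p* = 70.8171.
Marginal revenue: MR = 84.36 − 2q. Set MR = MC: 84.36 − 2q = 18 + 3.9q → q_m = 11.2475.
Price p_m = 84.36 − 1·11.2475 = 73.1125; MC(q_m) = 18 + 3.9·11.2475 = 61.8653.
Competitive q* = 13.5429, so Δq = 2.2954; wedge = 73.1125 − 61.8653 = 11.2472.
Welfare loss = ½ × 2.2954 × 11.2472 = 12.91.

12.91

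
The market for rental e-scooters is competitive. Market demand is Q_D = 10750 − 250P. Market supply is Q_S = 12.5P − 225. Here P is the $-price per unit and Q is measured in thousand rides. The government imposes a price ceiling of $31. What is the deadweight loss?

In inverse form: demand P = 43 − 0.004Q, supply P = 18 + 0.08Q.
Competitive equilibrium: 43 − 0.004Q = 18 + 0.08Q → Q* = 297.619, P* = 41.8095.
At the ceiling P = 31, quantity supplied = (31 − 18)/0.08 = 162.5.
Willingness to pay at Q' = 162.5: 43 − 0.004·162.5 = 42.35.
ΔQ = 297.619 − 162.5 = 135.119; wedge = 42.35 − 31 = 11.35.
Deadweight loss = ½ × 135.119 × 11.35 = $766.80 thousand.

$766.80 thousand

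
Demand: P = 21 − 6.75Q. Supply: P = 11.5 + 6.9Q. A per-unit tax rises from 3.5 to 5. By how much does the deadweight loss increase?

Competitive equilibrium: 21 − 6.75Q = 11.5 + 6.9Q → Q* = 0.696, P* = 16.3022.
For a per-unit tax t: ΔQ = t/13.65, so DWL = ½·t·(t/13.65) = t²/27.3.
At t = 3.5: DWL = 0.449. At t = 5: DWL = 0.916.
Increase = 0.916 − 0.449 = 0.47.

0.47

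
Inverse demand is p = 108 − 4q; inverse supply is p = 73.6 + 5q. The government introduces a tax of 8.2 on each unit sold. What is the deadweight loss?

3.74

Competitive equilibrium: 108 − 4q = 73.6 + 5q → q* = 3.8222, p* = 92.7111.
With the tax, the buyer price exceeds the seller price by 8.2: (108 − 4q) − (73.6 + 5q) = 8.2 → q' = 2.9111.
Δq = 3.8222 − 2.9111 = 0.9111; the wedge equals the tax, 8.2.
Deadweight loss = ½ × 0.9111 × 8.2 = 3.74.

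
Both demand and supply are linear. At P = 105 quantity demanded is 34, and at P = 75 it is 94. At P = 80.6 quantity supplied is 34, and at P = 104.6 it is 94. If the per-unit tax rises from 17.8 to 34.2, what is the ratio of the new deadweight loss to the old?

Demand slope = (75 − 105)/(94 − 34) = −0.5, so P = 122 − 0.5Q.
Supply slope = (104.6 − 80.6)/(94 − 34) = 0.4, so P = 67 + 0.4Q.
Competitive equilibrium: 122 − 0.5Q = 67 + 0.4Q → Q* = 61.1111, P* = 91.4444.
For a per-unit tax t: ΔQ = t/0.9, so DWL = ½·t·(t/0.9) = t²/1.8.
At t = 17.8: DWL = 176.022. At t = 34.2: DWL = 649.8.
Ratio = (34.2/17.8)² = 3.692.

3.692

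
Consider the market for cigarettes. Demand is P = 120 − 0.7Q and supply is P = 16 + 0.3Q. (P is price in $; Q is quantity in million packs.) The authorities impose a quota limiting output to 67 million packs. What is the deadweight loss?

Competitive equilibrium: 120 − 0.7Q = 16 + 0.3Q → Q* = 104, P* = 47.2.
At Q = 67: demand price = 120 − 0.7·67 = 73.1; supply price = 16 + 0.3·67 = 36.1.
ΔQ = 104 − 67 = 37; wedge = 73.1 − 36.1 = 37.
Welfare loss = ½ × 37 × 37 = $684.50 million.

$684.50 million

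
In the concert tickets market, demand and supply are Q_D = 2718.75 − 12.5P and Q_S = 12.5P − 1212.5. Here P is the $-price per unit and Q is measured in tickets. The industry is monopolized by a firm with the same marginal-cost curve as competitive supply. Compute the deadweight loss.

$5041.75

In inverse form: demand P = 217.5 − 0.08Q, supply P = 97 + 0.08Q.
Competitive equilibrium: 217.5 − 0.08Q = 97 + 0.08Q → Q* = 753.125, P* = 157.25.
Marginal revenue: MR = 217.5 − 0.16Q. Set MR = MC: 217.5 − 0.16Q = 97 + 0.08Q → Q_m = 502.0833.
Price P_m = 217.5 − 0.08·502.0833 = 177.3333; MC(Q_m) = 97 + 0.08·502.0833 = 137.1667.
Competitive Q* = 753.125, so ΔQ = 251.0417; wedge = 177.3333 − 137.1667 = 40.1666.
Deadweight loss = ½ × 251.0417 × 40.1666 = $5041.75.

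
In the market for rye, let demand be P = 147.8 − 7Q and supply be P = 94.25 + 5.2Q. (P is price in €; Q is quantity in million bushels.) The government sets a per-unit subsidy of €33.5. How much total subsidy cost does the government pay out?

€239.03 million

Competitive equilibrium: 147.8 − 7Q = 94.25 + 5.2Q → Q* = 4.3893, P* = 117.0746.
The subsidy lowers effective supply by 33.5: P = 60.75 + 5.2Q.
New quantity: 147.8 − 7Q = 60.75 + 5.2Q → Q' = 7.1352.
Total subsidy cost = 33.5 × 7.1352 = €239.03 million.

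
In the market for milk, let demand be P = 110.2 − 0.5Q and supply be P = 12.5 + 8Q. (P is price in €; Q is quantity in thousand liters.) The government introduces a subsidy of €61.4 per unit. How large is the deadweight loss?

€221.76 thousand

Competitive equilibrium: 110.2 − 0.5Q = 12.5 + 8Q → Q* = 11.4941, P* = 104.4529.
The subsidy lowers effective supply by 61.4: P = 8Q − 48.9.
New quantity: 110.2 − 0.5Q = 8Q − 48.9 → Q' = 18.7176.
Overproduction ΔQ = 18.7176 − 11.4941 = 7.2235; wedge = subsidy = 61.4.
DWL = ½ × 7.2235 × 61.4 = €221.76 thousand.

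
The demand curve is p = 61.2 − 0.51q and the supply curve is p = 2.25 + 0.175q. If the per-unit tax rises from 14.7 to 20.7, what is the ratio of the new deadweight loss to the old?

Competitive equilibrium: 61.2 − 0.51q = 2.25 + 0.175q → q* = 86.0584, p* = 17.3102.
For a per-unit tax t: Δq = t/0.685, so DWL = ½·t·(t/0.685) = t²/1.37.
At t = 14.7: DWL = 157.730. At t = 20.7: DWL = 312.766.
Ratio = (20.7/14.7)² = 1.983.

1.983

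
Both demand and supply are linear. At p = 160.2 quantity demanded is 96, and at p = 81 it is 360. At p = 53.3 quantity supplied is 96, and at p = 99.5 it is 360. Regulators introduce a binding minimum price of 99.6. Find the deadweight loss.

Demand slope = (81 − 160.2)/(360 − 96) = −0.3, so p = 189 − 0.3q.
Supply slope = (99.5 − 53.3)/(360 − 96) = 0.175, so p = 36.5 + 0.175q.
Competitive equilibrium: 189 − 0.3q = 36.5 + 0.175q → q* = 321.0526, p* = 92.6842.
At the floor p = 99.6, quantity demanded = (189 − 99.6)/0.3 = 298.
Sellers' marginal cost at q' = 298: 36.5 + 0.175·298 = 88.65.
Δq = 321.0526 − 298 = 23.0526; wedge = 99.6 − 88.65 = 10.95.
The triangle = ½ × 23.0526 × 10.95 = 126.21.

126.21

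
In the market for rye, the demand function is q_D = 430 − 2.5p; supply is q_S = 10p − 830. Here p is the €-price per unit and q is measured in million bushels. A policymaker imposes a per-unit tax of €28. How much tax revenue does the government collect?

In inverse form: demand p = 172 − 0.4q, supply p = 83 + 0.1q.
Competitive equilibrium: 172 − 0.4q = 83 + 0.1q → q* = 178, p* = 100.8.
With the tax, the buyer price exceeds the seller price by 28: (172 − 0.4q) − (83 + 0.1q) = 28 → q' = 122.
Tax revenue = 28 × 122 = €3416 million.

€3416 million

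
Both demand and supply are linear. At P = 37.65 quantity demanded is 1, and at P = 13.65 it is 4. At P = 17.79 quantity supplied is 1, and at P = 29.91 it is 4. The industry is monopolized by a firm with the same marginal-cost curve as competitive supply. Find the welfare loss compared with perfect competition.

6.73

Demand slope = (13.65 − 37.65)/(4 − 1) = −8, so P = 45.65 − 8Q.
Supply slope = (29.91 − 17.79)/(4 − 1) = 4.04, so P = 13.75 + 4.04Q.
Competitive equilibrium: 45.65 − 8Q = 13.75 + 4.04Q → Q* = 2.6495, P* = 24.454.
Marginal revenue: MR = 45.65 − 16Q. Set MR = MC: 45.65 − 16Q = 13.75 + 4.04Q → Q_m = 1.5918.
Price P_m = 45.65 − 8·1.5918 = 32.9156; MC(Q_m) = 13.75 + 4.04·1.5918 = 20.1809.
Competitive Q* = 2.6495, so ΔQ = 1.0577; wedge = 32.9156 − 20.1809 = 12.7347.
Welfare loss = ½ × 1.0577 × 12.7347 = 6.73.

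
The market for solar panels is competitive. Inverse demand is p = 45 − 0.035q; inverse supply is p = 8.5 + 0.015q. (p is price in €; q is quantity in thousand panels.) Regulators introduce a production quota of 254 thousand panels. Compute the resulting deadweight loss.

Competitive equilibrium: 45 − 0.035q = 8.5 + 0.015q → q* = 730, p* = 19.45.
At q = 254: demand price = 45 − 0.035·254 = 36.11; supply price = 8.5 + 0.015·254 = 12.31.
Δq = 730 − 254 = 476; wedge = 36.11 − 12.31 = 23.8.
Welfare loss = ½ × 476 × 23.8 = €5664.40 thousand.

€5664.40 thousand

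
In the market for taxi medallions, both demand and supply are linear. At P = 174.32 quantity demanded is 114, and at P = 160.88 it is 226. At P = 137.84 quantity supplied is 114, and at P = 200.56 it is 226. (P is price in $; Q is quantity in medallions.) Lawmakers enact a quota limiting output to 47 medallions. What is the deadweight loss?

Demand slope = (160.88 − 174.32)/(226 − 114) = −0.12, so P = 188 − 0.12Q.
Supply slope = (200.56 − 137.84)/(226 − 114) = 0.56, so P = 74 + 0.56Q.
Competitive equilibrium: 188 − 0.12Q = 74 + 0.56Q → Q* = 167.6471, P* = 167.8824.
At Q = 47: demand price = 188 − 0.12·47 = 182.36; supply price = 74 + 0.56·47 = 100.32.
ΔQ = 167.6471 − 47 = 120.6471; wedge = 182.36 − 100.32 = 82.04.
The triangle = ½ × 120.6471 × 82.04 = $4948.94.

$4948.94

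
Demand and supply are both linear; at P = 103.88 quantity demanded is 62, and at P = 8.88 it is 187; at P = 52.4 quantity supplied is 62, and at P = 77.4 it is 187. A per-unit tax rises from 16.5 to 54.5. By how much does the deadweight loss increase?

Demand slope = (8.88 − 103.88)/(187 − 62) = −0.76, so P = 151 − 0.76Q.
Supply slope = (77.4 − 52.4)/(187 − 62) = 0.2, so P = 40 + 0.2Q.
Competitive equilibrium: 151 − 0.76Q = 40 + 0.2Q → Q* = 115.625, P* = 63.125.
For a per-unit tax t: ΔQ = t/0.96, so DWL = ½·t·(t/0.96) = t²/1.92.
At t = 16.5: DWL = 141.797. At t = 54.5: DWL = 1547.005.
Increase = 1547.005 − 141.797 = 1405.21.

1405.21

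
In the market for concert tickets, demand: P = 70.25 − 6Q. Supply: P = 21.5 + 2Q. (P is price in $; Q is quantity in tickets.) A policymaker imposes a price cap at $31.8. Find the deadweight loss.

Competitive equilibrium: 70.25 − 6Q = 21.5 + 2Q → Q* = 6.0938, P* = 33.6875.
At the ceiling P = 31.8, quantity supplied = (31.8 − 21.5)/2 = 5.15.
Willingness to pay at Q' = 5.15: 70.25 − 6·5.15 = 39.35.
ΔQ = 6.0938 − 5.15 = 0.9438; wedge = 39.35 − 31.8 = 7.55.
Deadweight loss = ½ × 0.9438 × 7.55 = $3.56.

$3.56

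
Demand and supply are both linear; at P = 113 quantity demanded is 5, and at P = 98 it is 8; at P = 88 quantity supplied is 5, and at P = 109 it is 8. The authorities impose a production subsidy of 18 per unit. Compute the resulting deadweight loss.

13.50

Demand slope = (98 − 113)/(8 − 5) = −5, so P = 138 − 5Q.
Supply slope = (109 − 88)/(8 − 5) = 7, so P = 53 + 7Q.
Competitive equilibrium: 138 − 5Q = 53 + 7Q → Q* = 7.0833, P* = 102.5833.
The subsidy lowers effective supply by 18: P = 35 + 7Q.
New quantity: 138 − 5Q = 35 + 7Q → Q' = 8.5833.
Overproduction ΔQ = 8.5833 − 7.0833 = 1.5; wedge = subsidy = 18.
Welfare loss = ½ × 1.5 × 18 = 13.50.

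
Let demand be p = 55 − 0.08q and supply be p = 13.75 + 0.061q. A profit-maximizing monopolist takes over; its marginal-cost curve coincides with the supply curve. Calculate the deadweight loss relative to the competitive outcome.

Competitive equilibrium: 55 − 0.08q = 13.75 + 0.061q → q* = 292.5532, p* = 31.5957.
Marginal revenue: MR = 55 − 0.16q. Set MR = MC: 55 − 0.16q = 13.75 + 0.061q → q_m = 186.6516.
Price p_m = 55 − 0.08·186.6516 = 40.0679; MC(q_m) = 13.75 + 0.061·186.6516 = 25.1357.
Competitive q* = 292.5532, so Δq = 105.9016; wedge = 40.0679 − 25.1357 = 14.9322.
Deadweight loss = ½ × 105.9016 × 14.9322 = 790.67.

790.67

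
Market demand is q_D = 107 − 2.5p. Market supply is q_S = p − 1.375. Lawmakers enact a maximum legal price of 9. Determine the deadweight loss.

337.70

In inverse form: demand p = 42.8 − 0.4q, supply p = 1.375 + q.
Competitive equilibrium: 42.8 − 0.4q = 1.375 + q → q* = 29.5893, p* = 30.9643.
At the ceiling p = 9, quantity supplied = (9 − 1.375)/1 = 7.625.
Willingness to pay at q' = 7.625: 42.8 − 0.4·7.625 = 39.75.
Δq = 29.5893 − 7.625 = 21.9643; wedge = 39.75 − 9 = 30.75.
The triangle = ½ × 21.9643 × 30.75 = 337.70.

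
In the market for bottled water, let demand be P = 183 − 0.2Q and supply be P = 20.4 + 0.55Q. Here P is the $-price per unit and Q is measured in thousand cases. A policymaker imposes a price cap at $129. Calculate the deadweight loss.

Competitive equilibrium: 183 − 0.2Q = 20.4 + 0.55Q → Q* = 216.8, P* = 139.64.
At the ceiling P = 129, quantity supplied = (129 − 20.4)/0.55 = 197.4545.
Willingness to pay at Q' = 197.4545: 183 − 0.2·197.4545 = 143.5091.
ΔQ = 216.8 − 197.4545 = 19.3455; wedge = 143.5091 − 129 = 14.5091.
Deadweight loss = ½ × 19.3455 × 14.5091 = $140.34 thousand.

$140.34 thousand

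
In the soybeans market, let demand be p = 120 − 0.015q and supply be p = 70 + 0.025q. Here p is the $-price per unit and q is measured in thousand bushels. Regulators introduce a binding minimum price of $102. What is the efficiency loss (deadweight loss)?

Competitive equilibrium: 120 − 0.015q = 70 + 0.025q → q* = 1250, p* = 101.25.
At the floor p = 102, quantity demanded = (120 − 102)/0.015 = 1200.
Sellers' marginal cost at q' = 1200: 70 + 0.025·1200 = 100.
Δq = 1250 − 1200 = 50; wedge = 102 − 100 = 2.
DWL = ½ × 50 × 2 = $50 thousand.

$50 thousand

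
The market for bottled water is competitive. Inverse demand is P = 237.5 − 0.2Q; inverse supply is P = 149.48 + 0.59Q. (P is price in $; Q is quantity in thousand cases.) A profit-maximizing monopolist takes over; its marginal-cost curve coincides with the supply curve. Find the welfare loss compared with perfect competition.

Competitive equilibrium: 237.5 − 0.2Q = 149.48 + 0.59Q → Q* = 111.4177, P* = 215.2165.
Marginal revenue: MR = 237.5 − 0.4Q. Set MR = MC: 237.5 − 0.4Q = 149.48 + 0.59Q → Q_m = 88.9091.
Price P_m = 237.5 − 0.2·88.9091 = 219.7182; MC(Q_m) = 149.48 + 0.59·88.9091 = 201.9364.
Competitive Q* = 111.4177, so ΔQ = 22.5086; wedge = 219.7182 − 201.9364 = 17.7818.
The triangle = ½ × 22.5086 × 17.7818 = $200.12 thousand.

$200.12 thousand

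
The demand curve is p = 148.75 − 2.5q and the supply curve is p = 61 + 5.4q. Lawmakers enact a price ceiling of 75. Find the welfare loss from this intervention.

286.40

Competitive equilibrium: 148.75 − 2.5q = 61 + 5.4q → q* = 11.1076, p* = 120.981.
At the ceiling p = 75, quantity supplied = (75 − 61)/5.4 = 2.5926.
Willingness to pay at q' = 2.5926: 148.75 − 2.5·2.5926 = 142.2685.
Δq = 11.1076 − 2.5926 = 8.515; wedge = 142.2685 − 75 = 67.2685.
Deadweight loss = ½ × 8.515 × 67.2685 = 286.40.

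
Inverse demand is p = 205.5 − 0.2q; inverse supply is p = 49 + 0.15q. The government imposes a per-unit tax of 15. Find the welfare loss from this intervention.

Competitive equilibrium: 205.5 − 0.2q = 49 + 0.15q → q* = 447.1429, p* = 116.0714.
With the tax, the buyer price exceeds the seller price by 15: (205.5 − 0.2q) − (49 + 0.15q) = 15 → q' = 404.2857.
Δq = 447.1429 − 404.2857 = 42.8572; the wedge equals the tax, 15.
The triangle = ½ × 42.8572 × 15 = 321.43.

321.43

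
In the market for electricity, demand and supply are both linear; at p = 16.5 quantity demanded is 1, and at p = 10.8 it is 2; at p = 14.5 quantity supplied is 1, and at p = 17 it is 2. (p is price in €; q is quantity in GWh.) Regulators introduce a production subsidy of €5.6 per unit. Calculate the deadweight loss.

€1.91

Demand slope = (10.8 − 16.5)/(2 − 1) = −5.7, so p = 22.2 − 5.7q.
Supply slope = (17 − 14.5)/(2 − 1) = 2.5, so p = 12 + 2.5q.
Competitive equilibrium: 22.2 − 5.7q = 12 + 2.5q → q* = 1.2439, p* = 15.1098.
The subsidy lowers effective supply by 5.6: p = 6.4 + 2.5q.
New quantity: 22.2 − 5.7q = 6.4 + 2.5q → q' = 1.9268.
Overproduction Δq = 1.9268 − 1.2439 = 0.6829; wedge = subsidy = 5.6.
Deadweight loss = ½ × 0.6829 × 5.6 = €1.91.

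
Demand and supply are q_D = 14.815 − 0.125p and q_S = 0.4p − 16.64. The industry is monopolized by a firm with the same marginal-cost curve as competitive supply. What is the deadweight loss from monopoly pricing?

In inverse form: demand p = 118.52 − 8q, supply p = 41.6 + 2.5q.
Competitive equilibrium: 118.52 − 8q = 41.6 + 2.5q → q* = 7.3257, p* = 59.9143.
Marginal revenue: MR = 118.52 − 16q. Set MR = MC: 118.52 − 16q = 41.6 + 2.5q → q_m = 4.1578.
Price p_m = 118.52 − 8·4.1578 = 85.2576; MC(q_m) = 41.6 + 2.5·4.1578 = 51.9945.
Competitive q* = 7.3257, so Δq = 3.1679; wedge = 85.2576 − 51.9945 = 33.2631.
Welfare loss = ½ × 3.1679 × 33.2631 = 52.69.

52.69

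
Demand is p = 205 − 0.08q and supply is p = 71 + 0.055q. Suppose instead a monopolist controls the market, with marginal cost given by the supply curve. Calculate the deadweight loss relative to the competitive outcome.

Competitive equilibrium: 205 − 0.08q = 71 + 0.055q → q* = 992.59259, p* = 125.59259.
Marginal revenue: MR = 205 − 0.16q. Set MR = MC: 205 − 0.16q = 71 + 0.055q → q_m = 623.25581.
Price p_m = 205 − 0.08·623.25581 = 155.13954; MC(q_m) = 71 + 0.055·623.25581 = 105.27907.
Competitive q* = 992.59259, so Δq = 369.33678; wedge = 155.13954 − 105.27907 = 49.86047.
Deadweight loss = ½ × 369.33678 × 49.86047 = 9207.65.

9207.65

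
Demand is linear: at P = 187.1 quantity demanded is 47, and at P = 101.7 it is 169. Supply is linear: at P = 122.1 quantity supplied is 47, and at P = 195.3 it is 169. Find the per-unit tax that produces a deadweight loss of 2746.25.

Demand slope = (101.7 − 187.1)/(169 − 47) = −0.7, so P = 220 − 0.7Q.
Supply slope = (195.3 − 122.1)/(169 − 47) = 0.6, so P = 93.9 + 0.6Q.
Competitive equilibrium: 220 − 0.7Q = 93.9 + 0.6Q → Q* = 97, P* = 152.1.
A tax t gives ΔQ = t/1.3 and wedge t, so DWL = t²/2.6.
t²/2.6 = 2746.25 → t² = 7140.25 → t = 84.5.

84.5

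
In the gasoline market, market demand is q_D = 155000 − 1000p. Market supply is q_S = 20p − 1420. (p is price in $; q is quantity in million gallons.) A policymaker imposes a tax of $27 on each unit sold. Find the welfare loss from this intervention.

In inverse form: demand p = 155 − 0.001q, supply p = 71 + 0.05q.
Competitive equilibrium: 155 − 0.001q = 71 + 0.05q → q* = 1647.0588, p* = 153.3529.
With the tax, the buyer price exceeds the seller price by 27: (155 − 0.001q) − (71 + 0.05q) = 27 → q' = 1117.6471.
Δq = 1647.0588 − 1117.6471 = 529.4117; the wedge equals the tax, 27.
The triangle = ½ × 529.4117 × 27 = $7147.06 million.

$7147.06 million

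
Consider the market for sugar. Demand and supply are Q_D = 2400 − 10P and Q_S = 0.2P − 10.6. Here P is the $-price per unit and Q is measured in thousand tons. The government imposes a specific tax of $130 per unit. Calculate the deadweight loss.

In inverse form: demand P = 240 − 0.1Q, supply P = 53 + 5Q.
Competitive equilibrium: 240 − 0.1Q = 53 + 5Q → Q* = 36.6667, P* = 236.3333.
With the tax, the buyer price exceeds the seller price by 130: (240 − 0.1Q) − (53 + 5Q) = 130 → Q' = 11.1765.
ΔQ = 36.6667 − 11.1765 = 25.4902; the wedge equals the tax, 130.
Deadweight loss = ½ × 25.4902 × 130 = $1656.86 thousand.

$1656.86 thousand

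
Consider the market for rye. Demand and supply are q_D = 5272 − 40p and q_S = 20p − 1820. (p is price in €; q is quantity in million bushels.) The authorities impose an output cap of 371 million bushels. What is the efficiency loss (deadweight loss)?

€1122.34 million

In inverse form: demand p = 131.8 − 0.025q, supply p = 91 + 0.05q.
Competitive equilibrium: 131.8 − 0.025q = 91 + 0.05q → q* = 544, p* = 118.2.
At q = 371: demand price = 131.8 − 0.025·371 = 122.525; supply price = 91 + 0.05·371 = 109.55.
Δq = 544 − 371 = 173; wedge = 122.525 − 109.55 = 12.975.
Welfare loss = ½ × 173 × 12.975 = €1122.34 million.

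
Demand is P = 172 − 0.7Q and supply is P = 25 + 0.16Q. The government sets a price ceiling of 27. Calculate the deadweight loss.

10793.06

Competitive equilibrium: 172 − 0.7Q = 25 + 0.16Q → Q* = 170.9302, P* = 52.3488.
At the ceiling P = 27, quantity supplied = (27 − 25)/0.16 = 12.5.
Willingness to pay at Q' = 12.5: 172 − 0.7·12.5 = 163.25.
ΔQ = 170.9302 − 12.5 = 158.4302; wedge = 163.25 − 27 = 136.25.
The triangle = ½ × 158.4302 × 136.25 = 10793.06.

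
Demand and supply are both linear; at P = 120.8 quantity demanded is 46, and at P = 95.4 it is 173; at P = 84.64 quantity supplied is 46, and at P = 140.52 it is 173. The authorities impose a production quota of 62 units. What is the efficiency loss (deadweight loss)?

Demand slope = (95.4 − 120.8)/(173 − 46) = −0.2, so P = 130 − 0.2Q.
Supply slope = (140.52 − 84.64)/(173 − 46) = 0.44, so P = 64.4 + 0.44Q.
Competitive equilibrium: 130 − 0.2Q = 64.4 + 0.44Q → Q* = 102.5, P* = 109.5.
At Q = 62: demand price = 130 − 0.2·62 = 117.6; supply price = 64.4 + 0.44·62 = 91.68.
ΔQ = 102.5 − 62 = 40.5; wedge = 117.6 − 91.68 = 25.92.
Welfare loss = ½ × 40.5 × 25.92 = 524.88.

524.88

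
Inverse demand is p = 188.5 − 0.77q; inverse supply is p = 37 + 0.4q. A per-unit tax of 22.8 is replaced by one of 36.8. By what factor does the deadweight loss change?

2.605

Competitive equilibrium: 188.5 − 0.77q = 37 + 0.4q → q* = 129.4872, p* = 88.7949.
For a per-unit tax t: Δq = t/1.17, so DWL = ½·t·(t/1.17) = t²/2.34.
At t = 22.8: DWL = 222.154. At t = 36.8: DWL = 578.735.
Ratio = (36.8/22.8)² = 2.605.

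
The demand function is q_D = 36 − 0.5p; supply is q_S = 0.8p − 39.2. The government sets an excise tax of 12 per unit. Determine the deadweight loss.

22.15

In inverse form: demand p = 72 − 2q, supply p = 49 + 1.25q.
Competitive equilibrium: 72 − 2q = 49 + 1.25q → q* = 7.0769, p* = 57.8462.
With the tax, the buyer price exceeds the seller price by 12: (72 − 2q) − (49 + 1.25q) = 12 → q' = 3.3846.
Δq = 7.0769 − 3.3846 = 3.6923; the wedge equals the tax, 12.
Welfare loss = ½ × 3.6923 × 12 = 22.15.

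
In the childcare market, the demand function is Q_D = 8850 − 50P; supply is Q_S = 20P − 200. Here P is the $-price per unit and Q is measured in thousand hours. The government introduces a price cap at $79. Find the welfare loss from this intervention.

$35401.14 thousand

In inverse form: demand P = 177 − 0.02Q, supply P = 10 + 0.05Q.
Competitive equilibrium: 177 − 0.02Q = 10 + 0.05Q → Q* = 2385.7143, P* = 129.2857.
At the ceiling P = 79, quantity supplied = (79 − 10)/0.05 = 1380.
Willingness to pay at Q' = 1380: 177 − 0.02·1380 = 149.4.
ΔQ = 2385.7143 − 1380 = 1005.7143; wedge = 149.4 − 79 = 70.4.
Welfare loss = ½ × 1005.7143 × 70.4 = $35401.14 thousand.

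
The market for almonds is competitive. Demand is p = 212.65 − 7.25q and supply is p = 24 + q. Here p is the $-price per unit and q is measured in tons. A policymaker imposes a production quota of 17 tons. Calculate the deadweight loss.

$141.97

Competitive equilibrium: 212.65 − 7.25q = 24 + q → q* = 22.8667, p* = 46.8667.
At q = 17: demand price = 212.65 − 7.25·17 = 89.4; supply price = 24 + 1·17 = 41.
Δq = 22.8667 − 17 = 5.8667; wedge = 89.4 − 41 = 48.4.
DWL = ½ × 5.8667 × 48.4 = $141.97.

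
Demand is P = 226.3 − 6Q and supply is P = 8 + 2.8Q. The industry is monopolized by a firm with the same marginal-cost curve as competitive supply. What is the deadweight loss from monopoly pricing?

Competitive equilibrium: 226.3 − 6Q = 8 + 2.8Q → Q* = 24.8068, P* = 77.4591.
Marginal revenue: MR = 226.3 − 12Q. Set MR = MC: 226.3 − 12Q = 8 + 2.8Q → Q_m = 14.75.
Price P_m = 226.3 − 6·14.75 = 137.8; MC(Q_m) = 8 + 2.8·14.75 = 49.3.
Competitive Q* = 24.8068, so ΔQ = 10.0568; wedge = 137.8 − 49.3 = 88.5.
The triangle = ½ × 10.0568 × 88.5 = 445.01.

445.01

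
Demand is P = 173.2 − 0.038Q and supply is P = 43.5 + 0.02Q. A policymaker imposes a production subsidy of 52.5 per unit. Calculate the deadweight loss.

Competitive equilibrium: 173.2 − 0.038Q = 43.5 + 0.02Q → Q* = 2236.2069, P* = 88.2241.
The subsidy lowers effective supply by 52.5: P = 0.02Q − 9.
New quantity: 173.2 − 0.038Q = 0.02Q − 9 → Q' = 3141.3793.
Overproduction ΔQ = 3141.3793 − 2236.2069 = 905.1724; wedge = subsidy = 52.5.
DWL = ½ × 905.1724 × 52.5 = 23760.78.

23760.78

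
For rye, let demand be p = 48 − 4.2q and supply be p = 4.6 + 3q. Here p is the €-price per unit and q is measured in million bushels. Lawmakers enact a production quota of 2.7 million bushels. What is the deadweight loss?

€39.87 million

Competitive equilibrium: 48 − 4.2q = 4.6 + 3q → q* = 6.0278, p* = 22.6833.
At q = 2.7: demand price = 48 − 4.2·2.7 = 36.66; supply price = 4.6 + 3·2.7 = 12.7.
Δq = 6.0278 − 2.7 = 3.3278; wedge = 36.66 − 12.7 = 23.96.
Welfare loss = ½ × 3.3278 × 23.96 = €39.87 million.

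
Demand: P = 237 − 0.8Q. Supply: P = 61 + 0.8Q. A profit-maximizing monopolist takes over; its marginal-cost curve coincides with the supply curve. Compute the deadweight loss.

Competitive equilibrium: 237 − 0.8Q = 61 + 0.8Q → Q* = 110, P* = 149.
Marginal revenue: MR = 237 − 1.6Q. Set MR = MC: 237 − 1.6Q = 61 + 0.8Q → Q_m = 73.3333.
Price P_m = 237 − 0.8·73.3333 = 178.3334; MC(Q_m) = 61 + 0.8·73.3333 = 119.6666.
Competitive Q* = 110, so ΔQ = 36.6667; wedge = 178.3334 − 119.6666 = 58.6668.
Deadweight loss = ½ × 36.6667 × 58.6668 = 1075.56.

1075.56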